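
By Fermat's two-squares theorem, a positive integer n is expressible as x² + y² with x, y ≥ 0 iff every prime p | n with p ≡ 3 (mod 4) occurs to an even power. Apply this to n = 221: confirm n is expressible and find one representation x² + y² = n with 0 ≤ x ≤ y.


Step 1: Factor n = 221 = 13 · 17.
Step 2: Check the mod-4 condition on each prime factor: 13 ≡ 1 (mod 4), exponent 1; 17 ≡ 1 (mod 4), exponent 1.
All primes ≡ 3 (mod 4) appear to even exponent (or don't appear), so by the two-squares theorem n IS expressible as a sum of two squares.
Step 3: Build a representation. Here n = 13 · 17 is a product of primes ≡ 1 (mod 4). Each prime p ≡ 1 (mod 4) is itself a sum of two squares; find a² by testing p − a² for a perfect square:
  13: 13 − 1² = 12, 13 − 2² = 9 = 3² ⇒ 13 = 2² + 3².
  17: 17 − 1² = 16 = 4² ⇒ 17 = 1² + 4².
  Combine using the Brahmagupta–Fibonacci identity (a² + b²)(c² + d²) = (ac − bd)² + (ad + bc)² = (ac + bd)² + (ad − bc)²:
  13 · 17 = 221: from (2² + 3²)(1² + 4²), take (2·1 − 3·4, 2·4 + 3·1) = (2 − 12, 8 + 3) = (-10, 11); dropping signs (only squares matter) gives (10, 11); check 10² + 11² = 100 + 121 = 221 ✓.
Step 4: Order so x ≤ y and verify: 10² + 11² = 100 + 121 = 221 = n. ✓

n = 221 = 10² + 11² (one valid representation with x ≤ y).


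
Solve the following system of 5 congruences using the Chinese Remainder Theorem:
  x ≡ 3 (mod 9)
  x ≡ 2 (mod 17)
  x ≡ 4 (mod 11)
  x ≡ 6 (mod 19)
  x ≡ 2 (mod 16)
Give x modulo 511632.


Product of moduli M = 9 · 17 · 11 · 19 · 16 = 511632.
Merge one congruence at a time:
  Start: x ≡ 3 (mod 9).
  Combine with x ≡ 2 (mod 17); new modulus lcm = 153.
    Write x = 3 + 9·t and substitute into x ≡ 2 (mod 17): 9·t ≡ 2 − 3 = -1 (mod 17).
    Reduce coefficients mod 17: 9·t ≡ 16 (mod 17).
    The inverse of 9 mod 17 is 2 (since 9·2 = 18 = 1·17 + 1), so t ≡ 2·16 = 32 ≡ 15 (mod 17).
    Then x = 3 + 9·15 = 138, valid modulo lcm(9, 17) = 153: x ≡ 138 (mod 153).
  Combine with x ≡ 4 (mod 11); new modulus lcm = 1683.
    Write x = 138 + 153·t and substitute into x ≡ 4 (mod 11): 153·t ≡ 4 − 138 = -134 (mod 11).
    Reduce coefficients mod 11: 10·t ≡ 9 (mod 11).
    The inverse of 10 mod 11 is 10 (since 10·10 = 100 = 9·11 + 1), so t ≡ 10·9 = 90 ≡ 2 (mod 11).
    Then x = 138 + 153·2 = 444, valid modulo lcm(153, 11) = 1683: x ≡ 444 (mod 1683).
  Combine with x ≡ 6 (mod 19); new modulus lcm = 31977.
    Write x = 444 + 1683·t and substitute into x ≡ 6 (mod 19): 1683·t ≡ 6 − 444 = -438 (mod 19).
    Reduce coefficients mod 19: 11·t ≡ 18 (mod 19).
    The inverse of 11 mod 19 is 7 (since 11·7 = 77 = 4·19 + 1), so t ≡ 7·18 = 126 ≡ 12 (mod 19).
    Then x = 444 + 1683·12 = 20640, valid modulo lcm(1683, 19) = 31977: x ≡ 20640 (mod 31977).
  Combine with x ≡ 2 (mod 16); new modulus lcm = 511632.
    Write x = 20640 + 31977·t and substitute into x ≡ 2 (mod 16): 31977·t ≡ 2 − 20640 = -20638 (mod 16).
    Reduce coefficients mod 16: 9·t ≡ 2 (mod 16).
    The inverse of 9 mod 16 is 9 (since 9·9 = 81 = 5·16 + 1), so t ≡ 9·2 = 18 ≡ 2 (mod 16).
    Then x = 20640 + 31977·2 = 84594, valid modulo lcm(31977, 16) = 511632: x ≡ 84594 (mod 511632).
Verify against each original: 84594 mod 9 = 3, 84594 mod 17 = 2, 84594 mod 11 = 4, 84594 mod 19 = 6, 84594 mod 16 = 2.

x ≡ 84594 (mod 511632).


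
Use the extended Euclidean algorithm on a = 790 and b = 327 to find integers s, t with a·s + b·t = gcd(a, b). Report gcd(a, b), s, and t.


Euclidean algorithm on (790, 327) — divide until remainder is 0:
  790 = 2 · 327 + 136
  327 = 2 · 136 + 55
  136 = 2 · 55 + 26
  55 = 2 · 26 + 3
  26 = 8 · 3 + 2
  3 = 1 · 2 + 1
  2 = 2 · 1 + 0
gcd(790, 327) = 1.
Track Bezout coefficients alongside the remainders: start with r₀ = 790 = a·1 + b·0 (s = 1, t = 0) and r₁ = 327 = a·0 + b·1 (s = 0, t = 1); each new remainder r_{k+1} = r_{k-1} − q_k·r_k inherits s_{k+1} = s_{k-1} − q_k·s_k, t_{k+1} = t_{k-1} − q_k·t_k, so r_k = a·s_k + b·t_k at every step:
  q = 2: r = 136, s = 1 − 2·0 = 1, t = 0 − 2·1 = -2  (check: 790·1 + 327·(-2) = 136)
  q = 2: r = 55, s = 0 − 2·1 = -2, t = 1 − 2·(-2) = 5  (check: 790·(-2) + 327·5 = 55)
  q = 2: r = 26, s = 1 − 2·(-2) = 5, t = -2 − 2·5 = -12  (check: 790·5 + 327·(-12) = 26)
  q = 2: r = 3, s = -2 − 2·5 = -12, t = 5 − 2·(-12) = 29  (check: 790·(-12) + 327·29 = 3)
  q = 8: r = 2, s = 5 − 8·(-12) = 101, t = -12 − 8·29 = -244  (check: 790·101 + 327·(-244) = 2)
  q = 1: r = 1, s = -12 − 1·101 = -113, t = 29 − 1·(-244) = 273  (check: 790·(-113) + 327·273 = 1)
The row with r = 1 (the gcd) gives the Bezout coefficients s = -113, t = 273.
Result: 790 · (-113) + 327 · (273) = 1.

gcd(790, 327) = 1; s = -113, t = 273 (check: 790·(-113) + 327·273 = 1).


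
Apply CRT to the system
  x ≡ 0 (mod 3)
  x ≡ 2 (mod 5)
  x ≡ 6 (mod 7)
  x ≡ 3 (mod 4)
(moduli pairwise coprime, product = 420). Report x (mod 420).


Product of moduli M = 3 · 5 · 7 · 4 = 420.
Merge one congruence at a time:
  Start: x ≡ 0 (mod 3).
  Combine with x ≡ 2 (mod 5); new modulus lcm = 15.
    Write x = 0 + 3·t and substitute into x ≡ 2 (mod 5): 3·t ≡ 2 − 0 = 2 (mod 5).
    The inverse of 3 mod 5 is 2 (since 3·2 = 6 = 1·5 + 1), so t ≡ 2·2 = 4 ≡ 4 (mod 5).
    Then x = 0 + 3·4 = 12, valid modulo lcm(3, 5) = 15: x ≡ 12 (mod 15).
  Combine with x ≡ 6 (mod 7); new modulus lcm = 105.
    Write x = 12 + 15·t and substitute into x ≡ 6 (mod 7): 15·t ≡ 6 − 12 = -6 (mod 7).
    Reduce coefficients mod 7: 1·t ≡ 1 (mod 7).
    So t ≡ 1 (mod 7).
    Then x = 12 + 15·1 = 27, valid modulo lcm(15, 7) = 105: x ≡ 27 (mod 105).
  Combine with x ≡ 3 (mod 4); new modulus lcm = 420.
    Write x = 27 + 105·t and substitute into x ≡ 3 (mod 4): 105·t ≡ 3 − 27 = -24 (mod 4).
    Reduce coefficients mod 4: 1·t ≡ 0 (mod 4).
    So t ≡ 0 (mod 4).
    Then x = 27 + 105·0 = 27, valid modulo lcm(105, 4) = 420: x ≡ 27 (mod 420).
Verify against each original: 27 mod 3 = 0, 27 mod 5 = 2, 27 mod 7 = 6, 27 mod 4 = 3.

x ≡ 27 (mod 420).


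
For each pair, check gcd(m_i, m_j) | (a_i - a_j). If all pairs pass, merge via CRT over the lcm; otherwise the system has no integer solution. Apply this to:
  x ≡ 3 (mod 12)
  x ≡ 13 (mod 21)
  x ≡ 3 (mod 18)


Moduli 12, 21, 18 are not pairwise coprime, so CRT works modulo lcm(m_i) when all pairwise compatibility conditions hold.
Pairwise compatibility: gcd(m_i, m_j) must divide a_i - a_j for every pair.
Merge one congruence at a time:
  Start: x ≡ 3 (mod 12).
  Combine with x ≡ 13 (mod 21): gcd(12, 21) = 3, and 13 - 3 = 10 is NOT divisible by 3.
    ⇒ system is inconsistent (no integer solution).

No solution (the system is inconsistent).


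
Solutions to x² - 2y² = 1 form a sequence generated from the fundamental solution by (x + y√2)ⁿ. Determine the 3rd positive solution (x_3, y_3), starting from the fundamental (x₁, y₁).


Step 1: Find the fundamental solution (x₁, y₁) of x² - 2y² = 1.
  Expand √2 as a continued fraction. a₀ = ⌊√2⌋ = 1; iterate m_{k+1} = d_k·a_k − m_k, d_{k+1} = (2 − m_{k+1}²)/d_k, a_{k+1} = ⌊(a₀ + m_{k+1})/d_{k+1}⌋ (starting m₀ = 0, d₀ = 1), with convergents p_k = a_k·p_{k-1} + p_{k-2}, q_k = a_k·q_{k-1} + q_{k-2} (p₋₁ = 1, q₋₁ = 0):
  k = 0: a₀ = 1; p₀/q₀ = 1/1; p₀² − 2·q₀² = 1 − 2 = -1.
  k = 1: m = 1, d = 1, a = ⌊(1 + 1)/1⌋ = 2; p/q = (2·1 + 1)/(2·1 + 0) = 3/2; p² − 2·q² = 9 − 8 = 1.
  The first convergent with p² − 2·q² = 1 gives the fundamental solution (x₁, y₁) = (3, 2).
Step 2: Apply the recurrence (x_{n+1}, y_{n+1}) = (x₁x_n + 2y₁y_n, x₁y_n + y₁x_n) repeatedly.
  From (x_1, y_1) = (3, 2): x_2 = 3·3 + 2·2·2 = 17; y_2 = 3·2 + 2·3 = 12.
  From (x_2, y_2) = (17, 12): x_3 = 3·17 + 2·2·12 = 99; y_3 = 3·12 + 2·17 = 70.
Step 3: Verify x_3² - 2·y_3² = 9801 - 9800 = 1 (should be 1). ✓

(x_1, y_1) = (3, 2); (x_3, y_3) = (99, 70).


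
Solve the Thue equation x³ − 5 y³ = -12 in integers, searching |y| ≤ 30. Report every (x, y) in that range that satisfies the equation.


The equation is x³ - 5y³ = -12. For fixed y, x³ = 5·y³ − 12, so a solution requires the RHS to be a perfect cube.
Strategy: iterate y from -30 to 30, compute RHS = 5·y³ − 12, and check whether it is a (positive or negative) perfect cube.
Check small values of y:
  y = 0: RHS = -12 is not a perfect cube.
  y = 1: RHS = -7 is not a perfect cube.
  y = -1: RHS = -17 is not a perfect cube.
  y = 2: RHS = 28 is not a perfect cube.
  y = -2: RHS = -52 is not a perfect cube.
  y = 3: RHS = 123 is not a perfect cube.
  y = -3: RHS = -147 is not a perfect cube.
Continuing the search up to |y| = 30 finds no solutions either.
No (x, y) in the scanned range satisfies the equation.

No integer solutions with |y| ≤ 30.


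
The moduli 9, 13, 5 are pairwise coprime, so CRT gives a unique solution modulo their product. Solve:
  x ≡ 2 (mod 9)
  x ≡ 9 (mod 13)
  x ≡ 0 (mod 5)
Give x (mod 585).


Moduli 9, 13, 5 are pairwise coprime; by CRT there is a unique solution modulo M = 9 · 13 · 5 = 585.
Solve pairwise, accumulating the modulus:
  Start with x ≡ 2 (mod 9).
  Combine with x ≡ 9 (mod 13): since gcd(9, 13) = 1, we get a unique residue mod 117.
    Write x = 2 + 9·t and substitute into x ≡ 9 (mod 13): 9·t ≡ 9 − 2 = 7 (mod 13).
    The inverse of 9 mod 13 is 3 (since 9·3 = 27 = 2·13 + 1), so t ≡ 3·7 = 21 ≡ 8 (mod 13).
    Then x = 2 + 9·8 = 74, valid modulo lcm(9, 13) = 117: x ≡ 74 (mod 117).
  Combine with x ≡ 0 (mod 5): since gcd(117, 5) = 1, we get a unique residue mod 585.
    Write x = 74 + 117·t and substitute into x ≡ 0 (mod 5): 117·t ≡ 0 − 74 = -74 (mod 5).
    Reduce coefficients mod 5: 2·t ≡ 1 (mod 5).
    The inverse of 2 mod 5 is 3 (since 2·3 = 6 = 1·5 + 1), so t ≡ 3·1 = 3 ≡ 3 (mod 5).
    Then x = 74 + 117·3 = 425, valid modulo lcm(117, 5) = 585: x ≡ 425 (mod 585).
Verify: 425 mod 9 = 2 ✓, 425 mod 13 = 9 ✓, 425 mod 5 = 0 ✓.

x ≡ 425 (mod 585).


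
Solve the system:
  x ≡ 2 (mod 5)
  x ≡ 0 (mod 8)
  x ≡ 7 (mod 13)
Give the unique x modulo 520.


Moduli 5, 8, 13 are pairwise coprime; by CRT there is a unique solution modulo M = 5 · 8 · 13 = 520.
Solve pairwise, accumulating the modulus:
  Start with x ≡ 2 (mod 5).
  Combine with x ≡ 0 (mod 8): since gcd(5, 8) = 1, we get a unique residue mod 40.
    Write x = 2 + 5·t and substitute into x ≡ 0 (mod 8): 5·t ≡ 0 − 2 = -2 (mod 8).
    Reduce coefficients mod 8: 5·t ≡ 6 (mod 8).
    The inverse of 5 mod 8 is 5 (since 5·5 = 25 = 3·8 + 1), so t ≡ 5·6 = 30 ≡ 6 (mod 8).
    Then x = 2 + 5·6 = 32, valid modulo lcm(5, 8) = 40: x ≡ 32 (mod 40).
  Combine with x ≡ 7 (mod 13): since gcd(40, 13) = 1, we get a unique residue mod 520.
    Write x = 32 + 40·t and substitute into x ≡ 7 (mod 13): 40·t ≡ 7 − 32 = -25 (mod 13).
    Reduce coefficients mod 13: 1·t ≡ 1 (mod 13).
    So t ≡ 1 (mod 13).
    Then x = 32 + 40·1 = 72, valid modulo lcm(40, 13) = 520: x ≡ 72 (mod 520).
Verify: 72 mod 5 = 2 ✓, 72 mod 8 = 0 ✓, 72 mod 13 = 7 ✓.

x ≡ 72 (mod 520).


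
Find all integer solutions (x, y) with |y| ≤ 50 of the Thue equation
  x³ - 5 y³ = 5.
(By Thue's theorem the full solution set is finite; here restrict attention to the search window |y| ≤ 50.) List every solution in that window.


The equation is x³ - 5y³ = 5. For fixed y, x³ = 5·y³ + 5, so a solution requires the RHS to be a perfect cube.
Strategy: iterate y from -50 to 50, compute RHS = 5·y³ + 5, and check whether it is a (positive or negative) perfect cube.
Check small values of y:
  y = 0: RHS = 5 is not a perfect cube.
  y = 1: RHS = 10 is not a perfect cube.
  y = -1: RHS = 0 = (0)³ ⇒ x = 0 works.
  y = 2: RHS = 45 is not a perfect cube.
  y = -2: RHS = -35 is not a perfect cube.
  y = 3: RHS = 140 is not a perfect cube.
  y = -3: RHS = -130 is not a perfect cube.
Continuing the search up to |y| = 50 finds no further solutions beyond those listed.
Collected solutions: (0, -1).

Solutions (with |y| ≤ 50): (0, -1).


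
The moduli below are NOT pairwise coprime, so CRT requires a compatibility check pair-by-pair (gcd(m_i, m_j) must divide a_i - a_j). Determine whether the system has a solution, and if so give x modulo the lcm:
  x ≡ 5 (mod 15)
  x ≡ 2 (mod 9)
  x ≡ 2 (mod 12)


Moduli 15, 9, 12 are not pairwise coprime, so CRT works modulo lcm(m_i) when all pairwise compatibility conditions hold.
Pairwise compatibility: gcd(m_i, m_j) must divide a_i - a_j for every pair.
Merge one congruence at a time:
  Start: x ≡ 5 (mod 15).
  Combine with x ≡ 2 (mod 9): gcd(15, 9) = 3; 2 - 5 = -3, which IS divisible by 3, so compatible.
    Write x = 5 + 15·t and substitute into x ≡ 2 (mod 9): 15·t ≡ 2 − 5 = -3 (mod 9).
    Divide the congruence (and modulus) by g = 3: 5·t ≡ -1 (mod 3).
    Reduce coefficients mod 3: 2·t ≡ 2 (mod 3).
    The inverse of 2 mod 3 is 2 (since 2·2 = 4 = 1·3 + 1), so t ≡ 2·2 = 4 ≡ 1 (mod 3).
    Then x = 5 + 15·1 = 20, valid modulo lcm(15, 9) = 45: x ≡ 20 (mod 45).
  Combine with x ≡ 2 (mod 12): gcd(45, 12) = 3; 2 - 20 = -18, which IS divisible by 3, so compatible.
    Write x = 20 + 45·t and substitute into x ≡ 2 (mod 12): 45·t ≡ 2 − 20 = -18 (mod 12).
    Divide the congruence (and modulus) by g = 3: 15·t ≡ -6 (mod 4).
    Reduce coefficients mod 4: 3·t ≡ 2 (mod 4).
    The inverse of 3 mod 4 is 3 (since 3·3 = 9 = 2·4 + 1), so t ≡ 3·2 = 6 ≡ 2 (mod 4).
    Then x = 20 + 45·2 = 110, valid modulo lcm(45, 12) = 180: x ≡ 110 (mod 180).
Verify: 110 mod 15 = 5, 110 mod 9 = 2, 110 mod 12 = 2.

x ≡ 110 (mod 180).


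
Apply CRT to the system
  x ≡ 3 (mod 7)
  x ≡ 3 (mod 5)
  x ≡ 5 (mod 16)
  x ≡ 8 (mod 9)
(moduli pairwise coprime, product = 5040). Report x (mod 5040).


Product of moduli M = 7 · 5 · 16 · 9 = 5040.
Merge one congruence at a time:
  Start: x ≡ 3 (mod 7).
  Combine with x ≡ 3 (mod 5); new modulus lcm = 35.
    Write x = 3 + 7·t and substitute into x ≡ 3 (mod 5): 7·t ≡ 3 − 3 = 0 (mod 5).
    Reduce coefficients mod 5: 2·t ≡ 0 (mod 5).
    The inverse of 2 mod 5 is 3 (since 2·3 = 6 = 1·5 + 1), so t ≡ 3·0 = 0 ≡ 0 (mod 5).
    Then x = 3 + 7·0 = 3, valid modulo lcm(7, 5) = 35: x ≡ 3 (mod 35).
  Combine with x ≡ 5 (mod 16); new modulus lcm = 560.
    Write x = 3 + 35·t and substitute into x ≡ 5 (mod 16): 35·t ≡ 5 − 3 = 2 (mod 16).
    Reduce coefficients mod 16: 3·t ≡ 2 (mod 16).
    The inverse of 3 mod 16 is 11 (since 3·11 = 33 = 2·16 + 1), so t ≡ 11·2 = 22 ≡ 6 (mod 16).
    Then x = 3 + 35·6 = 213, valid modulo lcm(35, 16) = 560: x ≡ 213 (mod 560).
  Combine with x ≡ 8 (mod 9); new modulus lcm = 5040.
    Write x = 213 + 560·t and substitute into x ≡ 8 (mod 9): 560·t ≡ 8 − 213 = -205 (mod 9).
    Reduce coefficients mod 9: 2·t ≡ 2 (mod 9).
    The inverse of 2 mod 9 is 5 (since 2·5 = 10 = 1·9 + 1), so t ≡ 5·2 = 10 ≡ 1 (mod 9).
    Then x = 213 + 560·1 = 773, valid modulo lcm(560, 9) = 5040: x ≡ 773 (mod 5040).
Verify against each original: 773 mod 7 = 3, 773 mod 5 = 3, 773 mod 16 = 5, 773 mod 9 = 8.

x ≡ 773 (mod 5040).


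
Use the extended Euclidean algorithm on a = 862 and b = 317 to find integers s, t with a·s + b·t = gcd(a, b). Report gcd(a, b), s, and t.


Euclidean algorithm on (862, 317) — divide until remainder is 0:
  862 = 2 · 317 + 228
  317 = 1 · 228 + 89
  228 = 2 · 89 + 50
  89 = 1 · 50 + 39
  50 = 1 · 39 + 11
  39 = 3 · 11 + 6
  11 = 1 · 6 + 5
  6 = 1 · 5 + 1
  5 = 5 · 1 + 0
gcd(862, 317) = 1.
Track Bezout coefficients alongside the remainders: start with r₀ = 862 = a·1 + b·0 (s = 1, t = 0) and r₁ = 317 = a·0 + b·1 (s = 0, t = 1); each new remainder r_{k+1} = r_{k-1} − q_k·r_k inherits s_{k+1} = s_{k-1} − q_k·s_k, t_{k+1} = t_{k-1} − q_k·t_k, so r_k = a·s_k + b·t_k at every step:
  q = 2: r = 228, s = 1 − 2·0 = 1, t = 0 − 2·1 = -2  (check: 862·1 + 317·(-2) = 228)
  q = 1: r = 89, s = 0 − 1·1 = -1, t = 1 − 1·(-2) = 3  (check: 862·(-1) + 317·3 = 89)
  q = 2: r = 50, s = 1 − 2·(-1) = 3, t = -2 − 2·3 = -8  (check: 862·3 + 317·(-8) = 50)
  q = 1: r = 39, s = -1 − 1·3 = -4, t = 3 − 1·(-8) = 11  (check: 862·(-4) + 317·11 = 39)
  q = 1: r = 11, s = 3 − 1·(-4) = 7, t = -8 − 1·11 = -19  (check: 862·7 + 317·(-19) = 11)
  q = 3: r = 6, s = -4 − 3·7 = -25, t = 11 − 3·(-19) = 68  (check: 862·(-25) + 317·68 = 6)
  q = 1: r = 5, s = 7 − 1·(-25) = 32, t = -19 − 1·68 = -87  (check: 862·32 + 317·(-87) = 5)
  q = 1: r = 1, s = -25 − 1·32 = -57, t = 68 − 1·(-87) = 155  (check: 862·(-57) + 317·155 = 1)
The row with r = 1 (the gcd) gives the Bezout coefficients s = -57, t = 155.
Result: 862 · (-57) + 317 · (155) = 1.

gcd(862, 317) = 1; s = -57, t = 155 (check: 862·(-57) + 317·155 = 1).


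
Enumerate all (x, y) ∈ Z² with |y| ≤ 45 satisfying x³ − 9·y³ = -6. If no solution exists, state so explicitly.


The equation is x³ - 9y³ = -6. For fixed y, x³ = 9·y³ − 6, so a solution requires the RHS to be a perfect cube.
Strategy: iterate y from -45 to 45, compute RHS = 9·y³ − 6, and check whether it is a (positive or negative) perfect cube.
Check small values of y:
  y = 0: RHS = -6 is not a perfect cube.
  y = 1: RHS = 3 is not a perfect cube.
  y = -1: RHS = -15 is not a perfect cube.
  y = 2: RHS = 66 is not a perfect cube.
  y = -2: RHS = -78 is not a perfect cube.
  y = 3: RHS = 237 is not a perfect cube.
  y = -3: RHS = -249 is not a perfect cube.
Continuing the search up to |y| = 45 finds no solutions either.
No (x, y) in the scanned range satisfies the equation.

No integer solutions with |y| ≤ 45.


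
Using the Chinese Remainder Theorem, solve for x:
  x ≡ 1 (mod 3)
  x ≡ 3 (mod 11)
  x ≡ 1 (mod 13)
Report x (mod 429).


Moduli 3, 11, 13 are pairwise coprime; by CRT there is a unique solution modulo M = 3 · 11 · 13 = 429.
Solve pairwise, accumulating the modulus:
  Start with x ≡ 1 (mod 3).
  Combine with x ≡ 3 (mod 11): since gcd(3, 11) = 1, we get a unique residue mod 33.
    Write x = 1 + 3·t and substitute into x ≡ 3 (mod 11): 3·t ≡ 3 − 1 = 2 (mod 11).
    The inverse of 3 mod 11 is 4 (since 3·4 = 12 = 1·11 + 1), so t ≡ 4·2 = 8 ≡ 8 (mod 11).
    Then x = 1 + 3·8 = 25, valid modulo lcm(3, 11) = 33: x ≡ 25 (mod 33).
  Combine with x ≡ 1 (mod 13): since gcd(33, 13) = 1, we get a unique residue mod 429.
    Write x = 25 + 33·t and substitute into x ≡ 1 (mod 13): 33·t ≡ 1 − 25 = -24 (mod 13).
    Reduce coefficients mod 13: 7·t ≡ 2 (mod 13).
    The inverse of 7 mod 13 is 2 (since 7·2 = 14 = 1·13 + 1), so t ≡ 2·2 = 4 ≡ 4 (mod 13).
    Then x = 25 + 33·4 = 157, valid modulo lcm(33, 13) = 429: x ≡ 157 (mod 429).
Verify: 157 mod 3 = 1 ✓, 157 mod 11 = 3 ✓, 157 mod 13 = 1 ✓.

x ≡ 157 (mod 429).


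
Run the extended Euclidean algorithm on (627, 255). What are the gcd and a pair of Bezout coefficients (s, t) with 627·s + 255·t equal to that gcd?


Euclidean algorithm on (627, 255) — divide until remainder is 0:
  627 = 2 · 255 + 117
  255 = 2 · 117 + 21
  117 = 5 · 21 + 12
  21 = 1 · 12 + 9
  12 = 1 · 9 + 3
  9 = 3 · 3 + 0
gcd(627, 255) = 3.
Track Bezout coefficients alongside the remainders: start with r₀ = 627 = a·1 + b·0 (s = 1, t = 0) and r₁ = 255 = a·0 + b·1 (s = 0, t = 1); each new remainder r_{k+1} = r_{k-1} − q_k·r_k inherits s_{k+1} = s_{k-1} − q_k·s_k, t_{k+1} = t_{k-1} − q_k·t_k, so r_k = a·s_k + b·t_k at every step:
  q = 2: r = 117, s = 1 − 2·0 = 1, t = 0 − 2·1 = -2  (check: 627·1 + 255·(-2) = 117)
  q = 2: r = 21, s = 0 − 2·1 = -2, t = 1 − 2·(-2) = 5  (check: 627·(-2) + 255·5 = 21)
  q = 5: r = 12, s = 1 − 5·(-2) = 11, t = -2 − 5·5 = -27  (check: 627·11 + 255·(-27) = 12)
  q = 1: r = 9, s = -2 − 1·11 = -13, t = 5 − 1·(-27) = 32  (check: 627·(-13) + 255·32 = 9)
  q = 1: r = 3, s = 11 − 1·(-13) = 24, t = -27 − 1·32 = -59  (check: 627·24 + 255·(-59) = 3)
The row with r = 3 (the gcd) gives the Bezout coefficients s = 24, t = -59.
Result: 627 · (24) + 255 · (-59) = 3.

gcd(627, 255) = 3; s = 24, t = -59 (check: 627·24 + 255·(-59) = 3).


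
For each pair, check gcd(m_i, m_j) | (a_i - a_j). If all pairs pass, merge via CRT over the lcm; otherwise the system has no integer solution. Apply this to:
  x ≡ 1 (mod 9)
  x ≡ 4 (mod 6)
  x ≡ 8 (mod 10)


Moduli 9, 6, 10 are not pairwise coprime, so CRT works modulo lcm(m_i) when all pairwise compatibility conditions hold.
Pairwise compatibility: gcd(m_i, m_j) must divide a_i - a_j for every pair.
Merge one congruence at a time:
  Start: x ≡ 1 (mod 9).
  Combine with x ≡ 4 (mod 6): gcd(9, 6) = 3; 4 - 1 = 3, which IS divisible by 3, so compatible.
    Write x = 1 + 9·t and substitute into x ≡ 4 (mod 6): 9·t ≡ 4 − 1 = 3 (mod 6).
    Divide the congruence (and modulus) by g = 3: 3·t ≡ 1 (mod 2).
    Reduce coefficients mod 2: 1·t ≡ 1 (mod 2).
    So t ≡ 1 (mod 2).
    Then x = 1 + 9·1 = 10, valid modulo lcm(9, 6) = 18: x ≡ 10 (mod 18).
  Combine with x ≡ 8 (mod 10): gcd(18, 10) = 2; 8 - 10 = -2, which IS divisible by 2, so compatible.
    Write x = 10 + 18·t and substitute into x ≡ 8 (mod 10): 18·t ≡ 8 − 10 = -2 (mod 10).
    Divide the congruence (and modulus) by g = 2: 9·t ≡ -1 (mod 5).
    Reduce coefficients mod 5: 4·t ≡ 4 (mod 5).
    The inverse of 4 mod 5 is 4 (since 4·4 = 16 = 3·5 + 1), so t ≡ 4·4 = 16 ≡ 1 (mod 5).
    Then x = 10 + 18·1 = 28, valid modulo lcm(18, 10) = 90: x ≡ 28 (mod 90).
Verify: 28 mod 9 = 1, 28 mod 6 = 4, 28 mod 10 = 8.

x ≡ 28 (mod 90).


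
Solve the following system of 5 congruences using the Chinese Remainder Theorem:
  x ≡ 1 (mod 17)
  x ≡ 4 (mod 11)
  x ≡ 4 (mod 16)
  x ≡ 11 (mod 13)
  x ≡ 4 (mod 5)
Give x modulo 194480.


Product of moduli M = 17 · 11 · 16 · 13 · 5 = 194480.
Merge one congruence at a time:
  Start: x ≡ 1 (mod 17).
  Combine with x ≡ 4 (mod 11); new modulus lcm = 187.
    Write x = 1 + 17·t and substitute into x ≡ 4 (mod 11): 17·t ≡ 4 − 1 = 3 (mod 11).
    Reduce coefficients mod 11: 6·t ≡ 3 (mod 11).
    The inverse of 6 mod 11 is 2 (since 6·2 = 12 = 1·11 + 1), so t ≡ 2·3 = 6 ≡ 6 (mod 11).
    Then x = 1 + 17·6 = 103, valid modulo lcm(17, 11) = 187: x ≡ 103 (mod 187).
  Combine with x ≡ 4 (mod 16); new modulus lcm = 2992.
    Write x = 103 + 187·t and substitute into x ≡ 4 (mod 16): 187·t ≡ 4 − 103 = -99 (mod 16).
    Reduce coefficients mod 16: 11·t ≡ 13 (mod 16).
    The inverse of 11 mod 16 is 3 (since 11·3 = 33 = 2·16 + 1), so t ≡ 3·13 = 39 ≡ 7 (mod 16).
    Then x = 103 + 187·7 = 1412, valid modulo lcm(187, 16) = 2992: x ≡ 1412 (mod 2992).
  Combine with x ≡ 11 (mod 13); new modulus lcm = 38896.
    Write x = 1412 + 2992·t and substitute into x ≡ 11 (mod 13): 2992·t ≡ 11 − 1412 = -1401 (mod 13).
    Reduce coefficients mod 13: 2·t ≡ 3 (mod 13).
    The inverse of 2 mod 13 is 7 (since 2·7 = 14 = 1·13 + 1), so t ≡ 7·3 = 21 ≡ 8 (mod 13).
    Then x = 1412 + 2992·8 = 25348, valid modulo lcm(2992, 13) = 38896: x ≡ 25348 (mod 38896).
  Combine with x ≡ 4 (mod 5); new modulus lcm = 194480.
    Write x = 25348 + 38896·t and substitute into x ≡ 4 (mod 5): 38896·t ≡ 4 − 25348 = -25344 (mod 5).
    Reduce coefficients mod 5: 1·t ≡ 1 (mod 5).
    So t ≡ 1 (mod 5).
    Then x = 25348 + 38896·1 = 64244, valid modulo lcm(38896, 5) = 194480: x ≡ 64244 (mod 194480).
Verify against each original: 64244 mod 17 = 1, 64244 mod 11 = 4, 64244 mod 16 = 4, 64244 mod 13 = 11, 64244 mod 5 = 4.

x ≡ 64244 (mod 194480).


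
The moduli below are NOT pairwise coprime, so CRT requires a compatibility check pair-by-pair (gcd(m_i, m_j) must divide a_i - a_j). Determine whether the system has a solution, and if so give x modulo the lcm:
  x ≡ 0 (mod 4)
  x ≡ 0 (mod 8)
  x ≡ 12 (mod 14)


Moduli 4, 8, 14 are not pairwise coprime, so CRT works modulo lcm(m_i) when all pairwise compatibility conditions hold.
Pairwise compatibility: gcd(m_i, m_j) must divide a_i - a_j for every pair.
Merge one congruence at a time:
  Start: x ≡ 0 (mod 4).
  Combine with x ≡ 0 (mod 8): gcd(4, 8) = 4; 0 - 0 = 0, which IS divisible by 4, so compatible.
    Write x = 0 + 4·t and substitute into x ≡ 0 (mod 8): 4·t ≡ 0 − 0 = 0 (mod 8).
    Divide the congruence (and modulus) by g = 4: 1·t ≡ 0 (mod 2).
    So t ≡ 0 (mod 2).
    Then x = 0 + 4·0 = 0, valid modulo lcm(4, 8) = 8: x ≡ 0 (mod 8).
  Combine with x ≡ 12 (mod 14): gcd(8, 14) = 2; 12 - 0 = 12, which IS divisible by 2, so compatible.
    Write x = 0 + 8·t and substitute into x ≡ 12 (mod 14): 8·t ≡ 12 − 0 = 12 (mod 14).
    Divide the congruence (and modulus) by g = 2: 4·t ≡ 6 (mod 7).
    The inverse of 4 mod 7 is 2 (since 4·2 = 8 = 1·7 + 1), so t ≡ 2·6 = 12 ≡ 5 (mod 7).
    Then x = 0 + 8·5 = 40, valid modulo lcm(8, 14) = 56: x ≡ 40 (mod 56).
Verify: 40 mod 4 = 0, 40 mod 8 = 0, 40 mod 14 = 12.

x ≡ 40 (mod 56).


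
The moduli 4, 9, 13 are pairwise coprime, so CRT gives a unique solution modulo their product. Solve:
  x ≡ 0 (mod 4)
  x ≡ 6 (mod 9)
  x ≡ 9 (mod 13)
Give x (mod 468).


Moduli 4, 9, 13 are pairwise coprime; by CRT there is a unique solution modulo M = 4 · 9 · 13 = 468.
Solve pairwise, accumulating the modulus:
  Start with x ≡ 0 (mod 4).
  Combine with x ≡ 6 (mod 9): since gcd(4, 9) = 1, we get a unique residue mod 36.
    Write x = 0 + 4·t and substitute into x ≡ 6 (mod 9): 4·t ≡ 6 − 0 = 6 (mod 9).
    The inverse of 4 mod 9 is 7 (since 4·7 = 28 = 3·9 + 1), so t ≡ 7·6 = 42 ≡ 6 (mod 9).
    Then x = 0 + 4·6 = 24, valid modulo lcm(4, 9) = 36: x ≡ 24 (mod 36).
  Combine with x ≡ 9 (mod 13): since gcd(36, 13) = 1, we get a unique residue mod 468.
    Write x = 24 + 36·t and substitute into x ≡ 9 (mod 13): 36·t ≡ 9 − 24 = -15 (mod 13).
    Reduce coefficients mod 13: 10·t ≡ 11 (mod 13).
    The inverse of 10 mod 13 is 4 (since 10·4 = 40 = 3·13 + 1), so t ≡ 4·11 = 44 ≡ 5 (mod 13).
    Then x = 24 + 36·5 = 204, valid modulo lcm(36, 13) = 468: x ≡ 204 (mod 468).
Verify: 204 mod 4 = 0 ✓, 204 mod 9 = 6 ✓, 204 mod 13 = 9 ✓.

x ≡ 204 (mod 468).


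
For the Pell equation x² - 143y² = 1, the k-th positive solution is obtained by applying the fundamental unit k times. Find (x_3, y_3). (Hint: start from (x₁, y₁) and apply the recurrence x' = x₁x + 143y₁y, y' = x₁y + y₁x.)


Step 1: Find the fundamental solution (x₁, y₁) of x² - 143y² = 1.
  Expand √143 as a continued fraction. a₀ = ⌊√143⌋ = 11; iterate m_{k+1} = d_k·a_k − m_k, d_{k+1} = (143 − m_{k+1}²)/d_k, a_{k+1} = ⌊(a₀ + m_{k+1})/d_{k+1}⌋ (starting m₀ = 0, d₀ = 1), with convergents p_k = a_k·p_{k-1} + p_{k-2}, q_k = a_k·q_{k-1} + q_{k-2} (p₋₁ = 1, q₋₁ = 0):
  k = 0: a₀ = 11; p₀/q₀ = 11/1; p₀² − 143·q₀² = 121 − 143 = -22.
  k = 1: m = 11, d = 22, a = ⌊(11 + 11)/22⌋ = 1; p/q = (1·11 + 1)/(1·1 + 0) = 12/1; p² − 143·q² = 144 − 143 = 1.
  The first convergent with p² − 143·q² = 1 gives the fundamental solution (x₁, y₁) = (12, 1).
Step 2: Apply the recurrence (x_{n+1}, y_{n+1}) = (x₁x_n + 143y₁y_n, x₁y_n + y₁x_n) repeatedly.
  From (x_1, y_1) = (12, 1): x_2 = 12·12 + 143·1·1 = 287; y_2 = 12·1 + 1·12 = 24.
  From (x_2, y_2) = (287, 24): x_3 = 12·287 + 143·1·24 = 6876; y_3 = 12·24 + 1·287 = 575.
Step 3: Verify x_3² - 143·y_3² = 47279376 - 47279375 = 1 (should be 1). ✓

(x_1, y_1) = (12, 1); (x_3, y_3) = (6876, 575).


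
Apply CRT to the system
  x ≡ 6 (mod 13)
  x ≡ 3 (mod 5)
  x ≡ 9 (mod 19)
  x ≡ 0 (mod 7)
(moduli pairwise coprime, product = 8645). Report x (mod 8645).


Product of moduli M = 13 · 5 · 19 · 7 = 8645.
Merge one congruence at a time:
  Start: x ≡ 6 (mod 13).
  Combine with x ≡ 3 (mod 5); new modulus lcm = 65.
    Write x = 6 + 13·t and substitute into x ≡ 3 (mod 5): 13·t ≡ 3 − 6 = -3 (mod 5).
    Reduce coefficients mod 5: 3·t ≡ 2 (mod 5).
    The inverse of 3 mod 5 is 2 (since 3·2 = 6 = 1·5 + 1), so t ≡ 2·2 = 4 ≡ 4 (mod 5).
    Then x = 6 + 13·4 = 58, valid modulo lcm(13, 5) = 65: x ≡ 58 (mod 65).
  Combine with x ≡ 9 (mod 19); new modulus lcm = 1235.
    Write x = 58 + 65·t and substitute into x ≡ 9 (mod 19): 65·t ≡ 9 − 58 = -49 (mod 19).
    Reduce coefficients mod 19: 8·t ≡ 8 (mod 19).
    The inverse of 8 mod 19 is 12 (since 8·12 = 96 = 5·19 + 1), so t ≡ 12·8 = 96 ≡ 1 (mod 19).
    Then x = 58 + 65·1 = 123, valid modulo lcm(65, 19) = 1235: x ≡ 123 (mod 1235).
  Combine with x ≡ 0 (mod 7); new modulus lcm = 8645.
    Write x = 123 + 1235·t and substitute into x ≡ 0 (mod 7): 1235·t ≡ 0 − 123 = -123 (mod 7).
    Reduce coefficients mod 7: 3·t ≡ 3 (mod 7).
    The inverse of 3 mod 7 is 5 (since 3·5 = 15 = 2·7 + 1), so t ≡ 5·3 = 15 ≡ 1 (mod 7).
    Then x = 123 + 1235·1 = 1358, valid modulo lcm(1235, 7) = 8645: x ≡ 1358 (mod 8645).
Verify against each original: 1358 mod 13 = 6, 1358 mod 5 = 3, 1358 mod 19 = 9, 1358 mod 7 = 0.

x ≡ 1358 (mod 8645).


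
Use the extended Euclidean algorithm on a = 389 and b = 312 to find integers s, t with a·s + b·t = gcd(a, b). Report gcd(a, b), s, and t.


Euclidean algorithm on (389, 312) — divide until remainder is 0:
  389 = 1 · 312 + 77
  312 = 4 · 77 + 4
  77 = 19 · 4 + 1
  4 = 4 · 1 + 0
gcd(389, 312) = 1.
Track Bezout coefficients alongside the remainders: start with r₀ = 389 = a·1 + b·0 (s = 1, t = 0) and r₁ = 312 = a·0 + b·1 (s = 0, t = 1); each new remainder r_{k+1} = r_{k-1} − q_k·r_k inherits s_{k+1} = s_{k-1} − q_k·s_k, t_{k+1} = t_{k-1} − q_k·t_k, so r_k = a·s_k + b·t_k at every step:
  q = 1: r = 77, s = 1 − 1·0 = 1, t = 0 − 1·1 = -1  (check: 389·1 + 312·(-1) = 77)
  q = 4: r = 4, s = 0 − 4·1 = -4, t = 1 − 4·(-1) = 5  (check: 389·(-4) + 312·5 = 4)
  q = 19: r = 1, s = 1 − 19·(-4) = 77, t = -1 − 19·5 = -96  (check: 389·77 + 312·(-96) = 1)
The row with r = 1 (the gcd) gives the Bezout coefficients s = 77, t = -96.
Result: 389 · (77) + 312 · (-96) = 1.

gcd(389, 312) = 1; s = 77, t = -96 (check: 389·77 + 312·(-96) = 1).


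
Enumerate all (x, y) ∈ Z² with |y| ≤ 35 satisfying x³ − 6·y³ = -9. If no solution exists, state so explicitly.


The equation is x³ - 6y³ = -9. For fixed y, x³ = 6·y³ − 9, so a solution requires the RHS to be a perfect cube.
Strategy: iterate y from -35 to 35, compute RHS = 6·y³ − 9, and check whether it is a (positive or negative) perfect cube.
Check small values of y:
  y = 0: RHS = -9 is not a perfect cube.
  y = 1: RHS = -3 is not a perfect cube.
  y = -1: RHS = -15 is not a perfect cube.
  y = 2: RHS = 39 is not a perfect cube.
  y = -2: RHS = -57 is not a perfect cube.
  y = 3: RHS = 153 is not a perfect cube.
  y = -3: RHS = -171 is not a perfect cube.
Continuing the search up to |y| = 35 finds no solutions either.
No (x, y) in the scanned range satisfies the equation.

No integer solutions with |y| ≤ 35.


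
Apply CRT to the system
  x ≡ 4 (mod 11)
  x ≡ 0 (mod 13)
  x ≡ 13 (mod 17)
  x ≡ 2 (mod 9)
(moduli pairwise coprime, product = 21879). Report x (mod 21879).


Product of moduli M = 11 · 13 · 17 · 9 = 21879.
Merge one congruence at a time:
  Start: x ≡ 4 (mod 11).
  Combine with x ≡ 0 (mod 13); new modulus lcm = 143.
    Write x = 4 + 11·t and substitute into x ≡ 0 (mod 13): 11·t ≡ 0 − 4 = -4 (mod 13).
    Reduce coefficients mod 13: 11·t ≡ 9 (mod 13).
    The inverse of 11 mod 13 is 6 (since 11·6 = 66 = 5·13 + 1), so t ≡ 6·9 = 54 ≡ 2 (mod 13).
    Then x = 4 + 11·2 = 26, valid modulo lcm(11, 13) = 143: x ≡ 26 (mod 143).
  Combine with x ≡ 13 (mod 17); new modulus lcm = 2431.
    Write x = 26 + 143·t and substitute into x ≡ 13 (mod 17): 143·t ≡ 13 − 26 = -13 (mod 17).
    Reduce coefficients mod 17: 7·t ≡ 4 (mod 17).
    The inverse of 7 mod 17 is 5 (since 7·5 = 35 = 2·17 + 1), so t ≡ 5·4 = 20 ≡ 3 (mod 17).
    Then x = 26 + 143·3 = 455, valid modulo lcm(143, 17) = 2431: x ≡ 455 (mod 2431).
  Combine with x ≡ 2 (mod 9); new modulus lcm = 21879.
    Write x = 455 + 2431·t and substitute into x ≡ 2 (mod 9): 2431·t ≡ 2 − 455 = -453 (mod 9).
    Reduce coefficients mod 9: 1·t ≡ 6 (mod 9).
    So t ≡ 6 (mod 9).
    Then x = 455 + 2431·6 = 15041, valid modulo lcm(2431, 9) = 21879: x ≡ 15041 (mod 21879).
Verify against each original: 15041 mod 11 = 4, 15041 mod 13 = 0, 15041 mod 17 = 13, 15041 mod 9 = 2.

x ≡ 15041 (mod 21879).


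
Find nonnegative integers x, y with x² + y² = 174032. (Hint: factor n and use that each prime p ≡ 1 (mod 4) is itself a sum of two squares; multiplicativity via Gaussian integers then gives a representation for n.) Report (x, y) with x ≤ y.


Step 1: Factor n = 174032 = 2^4 · 73 · 149.
Step 2: Check the mod-4 condition on each prime factor: 2 = 2 (special); 73 ≡ 1 (mod 4), exponent 1; 149 ≡ 1 (mod 4), exponent 1.
All primes ≡ 3 (mod 4) appear to even exponent (or don't appear), so by the two-squares theorem n IS expressible as a sum of two squares.
Step 3: Build a representation. Group n = k² · m with k = 4 and m = 73 · 149 = 10877 (a product of primes ≡ 1 (mod 4)); a representation of m scales to one of n via (k·x)² + (k·y)² = k²(x² + y²). Each prime p ≡ 1 (mod 4) is itself a sum of two squares; find a² by testing p − a² for a perfect square:
  73: 73 − 1² = 72, 73 − 2² = 69, 73 − 3² = 64 = 8² ⇒ 73 = 3² + 8².
  149: 149 − 1² = 148, 149 − 2² = 145, 149 − 3² = 140, 149 − 4² = 133, 149 − 5² = 124, 149 − 6² = 113, 149 − 7² = 100 = 10² ⇒ 149 = 7² + 10².
  Combine using the Brahmagupta–Fibonacci identity (a² + b²)(c² + d²) = (ac − bd)² + (ad + bc)² = (ac + bd)² + (ad − bc)²:
  73 · 149 = 10877: from (3² + 8²)(7² + 10²), take (3·7 − 8·10, 3·10 + 8·7) = (21 − 80, 30 + 56) = (-59, 86); dropping signs (only squares matter) gives (59, 86); check 59² + 86² = 3481 + 7396 = 10877 ✓.
  Scale by k = 4: (4·59, 4·86) = (236, 344).
Step 4: Order so x ≤ y and verify: 236² + 344² = 55696 + 118336 = 174032 = n. ✓

n = 174032 = 236² + 344² (one valid representation with x ≤ y).


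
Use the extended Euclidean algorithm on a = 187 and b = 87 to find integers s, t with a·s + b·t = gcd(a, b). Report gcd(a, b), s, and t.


Euclidean algorithm on (187, 87) — divide until remainder is 0:
  187 = 2 · 87 + 13
  87 = 6 · 13 + 9
  13 = 1 · 9 + 4
  9 = 2 · 4 + 1
  4 = 4 · 1 + 0
gcd(187, 87) = 1.
Track Bezout coefficients alongside the remainders: start with r₀ = 187 = a·1 + b·0 (s = 1, t = 0) and r₁ = 87 = a·0 + b·1 (s = 0, t = 1); each new remainder r_{k+1} = r_{k-1} − q_k·r_k inherits s_{k+1} = s_{k-1} − q_k·s_k, t_{k+1} = t_{k-1} − q_k·t_k, so r_k = a·s_k + b·t_k at every step:
  q = 2: r = 13, s = 1 − 2·0 = 1, t = 0 − 2·1 = -2  (check: 187·1 + 87·(-2) = 13)
  q = 6: r = 9, s = 0 − 6·1 = -6, t = 1 − 6·(-2) = 13  (check: 187·(-6) + 87·13 = 9)
  q = 1: r = 4, s = 1 − 1·(-6) = 7, t = -2 − 1·13 = -15  (check: 187·7 + 87·(-15) = 4)
  q = 2: r = 1, s = -6 − 2·7 = -20, t = 13 − 2·(-15) = 43  (check: 187·(-20) + 87·43 = 1)
The row with r = 1 (the gcd) gives the Bezout coefficients s = -20, t = 43.
Result: 187 · (-20) + 87 · (43) = 1.

gcd(187, 87) = 1; s = -20, t = 43 (check: 187·(-20) + 87·43 = 1).


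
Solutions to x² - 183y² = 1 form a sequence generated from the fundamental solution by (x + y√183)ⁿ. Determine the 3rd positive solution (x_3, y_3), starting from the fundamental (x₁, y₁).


Step 1: Find the fundamental solution (x₁, y₁) of x² - 183y² = 1.
  Expand √183 as a continued fraction. a₀ = ⌊√183⌋ = 13; iterate m_{k+1} = d_k·a_k − m_k, d_{k+1} = (183 − m_{k+1}²)/d_k, a_{k+1} = ⌊(a₀ + m_{k+1})/d_{k+1}⌋ (starting m₀ = 0, d₀ = 1), with convergents p_k = a_k·p_{k-1} + p_{k-2}, q_k = a_k·q_{k-1} + q_{k-2} (p₋₁ = 1, q₋₁ = 0):
  k = 0: a₀ = 13; p₀/q₀ = 13/1; p₀² − 183·q₀² = 169 − 183 = -14.
  k = 1: m = 13, d = 14, a = ⌊(13 + 13)/14⌋ = 1; p/q = (1·13 + 1)/(1·1 + 0) = 14/1; p² − 183·q² = 196 − 183 = 13.
  k = 2: m = 1, d = 13, a = ⌊(13 + 1)/13⌋ = 1; p/q = (1·14 + 13)/(1·1 + 1) = 27/2; p² − 183·q² = 729 − 732 = -3.
  k = 3: m = 12, d = 3, a = ⌊(13 + 12)/3⌋ = 8; p/q = (8·27 + 14)/(8·2 + 1) = 230/17; p² − 183·q² = 52900 − 52887 = 13.
  k = 4: m = 12, d = 13, a = ⌊(13 + 12)/13⌋ = 1; p/q = (1·230 + 27)/(1·17 + 2) = 257/19; p² − 183·q² = 66049 − 66063 = -14.
  k = 5: m = 1, d = 14, a = ⌊(13 + 1)/14⌋ = 1; p/q = (1·257 + 230)/(1·19 + 17) = 487/36; p² − 183·q² = 237169 − 237168 = 1.
  The first convergent with p² − 183·q² = 1 gives the fundamental solution (x₁, y₁) = (487, 36).
Step 2: Apply the recurrence (x_{n+1}, y_{n+1}) = (x₁x_n + 183y₁y_n, x₁y_n + y₁x_n) repeatedly.
  From (x_1, y_1) = (487, 36): x_2 = 487·487 + 183·36·36 = 474337; y_2 = 487·36 + 36·487 = 35064.
  From (x_2, y_2) = (474337, 35064): x_3 = 487·474337 + 183·36·35064 = 462003751; y_3 = 487·35064 + 36·474337 = 34152300.
Step 3: Verify x_3² - 183·y_3² = 213447465938070001 - 213447465938070000 = 1 (should be 1). ✓

(x_1, y_1) = (487, 36); (x_3, y_3) = (462003751, 34152300).


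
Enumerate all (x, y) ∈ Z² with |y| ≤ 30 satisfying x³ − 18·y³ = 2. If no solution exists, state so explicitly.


The equation is x³ - 18y³ = 2. For fixed y, x³ = 18·y³ + 2, so a solution requires the RHS to be a perfect cube.
Strategy: iterate y from -30 to 30, compute RHS = 18·y³ + 2, and check whether it is a (positive or negative) perfect cube.
Check small values of y:
  y = 0: RHS = 2 is not a perfect cube.
  y = 1: RHS = 20 is not a perfect cube.
  y = -1: RHS = -16 is not a perfect cube.
  y = 2: RHS = 146 is not a perfect cube.
  y = -2: RHS = -142 is not a perfect cube.
  y = 3: RHS = 488 is not a perfect cube.
  y = -3: RHS = -484 is not a perfect cube.
Continuing the search up to |y| = 30 finds no solutions either.
No (x, y) in the scanned range satisfies the equation.

No integer solutions with |y| ≤ 30.


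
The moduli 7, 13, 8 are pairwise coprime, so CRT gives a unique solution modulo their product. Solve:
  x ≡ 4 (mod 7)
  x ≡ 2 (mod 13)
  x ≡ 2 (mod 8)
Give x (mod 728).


Moduli 7, 13, 8 are pairwise coprime; by CRT there is a unique solution modulo M = 7 · 13 · 8 = 728.
Solve pairwise, accumulating the modulus:
  Start with x ≡ 4 (mod 7).
  Combine with x ≡ 2 (mod 13): since gcd(7, 13) = 1, we get a unique residue mod 91.
    Write x = 4 + 7·t and substitute into x ≡ 2 (mod 13): 7·t ≡ 2 − 4 = -2 (mod 13).
    Reduce coefficients mod 13: 7·t ≡ 11 (mod 13).
    The inverse of 7 mod 13 is 2 (since 7·2 = 14 = 1·13 + 1), so t ≡ 2·11 = 22 ≡ 9 (mod 13).
    Then x = 4 + 7·9 = 67, valid modulo lcm(7, 13) = 91: x ≡ 67 (mod 91).
  Combine with x ≡ 2 (mod 8): since gcd(91, 8) = 1, we get a unique residue mod 728.
    Write x = 67 + 91·t and substitute into x ≡ 2 (mod 8): 91·t ≡ 2 − 67 = -65 (mod 8).
    Reduce coefficients mod 8: 3·t ≡ 7 (mod 8).
    The inverse of 3 mod 8 is 3 (since 3·3 = 9 = 1·8 + 1), so t ≡ 3·7 = 21 ≡ 5 (mod 8).
    Then x = 67 + 91·5 = 522, valid modulo lcm(91, 8) = 728: x ≡ 522 (mod 728).
Verify: 522 mod 7 = 4 ✓, 522 mod 13 = 2 ✓, 522 mod 8 = 2 ✓.

x ≡ 522 (mod 728).


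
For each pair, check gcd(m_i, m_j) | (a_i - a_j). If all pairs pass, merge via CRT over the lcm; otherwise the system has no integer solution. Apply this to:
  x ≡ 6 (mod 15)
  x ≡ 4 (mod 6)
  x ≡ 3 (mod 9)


Moduli 15, 6, 9 are not pairwise coprime, so CRT works modulo lcm(m_i) when all pairwise compatibility conditions hold.
Pairwise compatibility: gcd(m_i, m_j) must divide a_i - a_j for every pair.
Merge one congruence at a time:
  Start: x ≡ 6 (mod 15).
  Combine with x ≡ 4 (mod 6): gcd(15, 6) = 3, and 4 - 6 = -2 is NOT divisible by 3.
    ⇒ system is inconsistent (no integer solution).

No solution (the system is inconsistent).
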